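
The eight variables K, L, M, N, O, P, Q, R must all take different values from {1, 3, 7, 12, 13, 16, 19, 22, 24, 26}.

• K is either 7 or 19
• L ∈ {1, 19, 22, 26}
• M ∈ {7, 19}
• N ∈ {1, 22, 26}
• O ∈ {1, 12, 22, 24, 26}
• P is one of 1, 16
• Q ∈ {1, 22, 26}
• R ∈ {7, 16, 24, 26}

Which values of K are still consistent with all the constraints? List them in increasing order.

The 8 variables draw from only 8 values {1, 7, 12, 16, 19, 22, 24, 26}, so each is used; only O can be 12, hence O = 12.
The 7 still-open variables together cover exactly {1, 7, 16, 19, 22, 24, 26} — 7 values for 7 variables — and 24 appears only in R's list, so R = 24.
The 6 still-open variables draw from only 6 values {1, 7, 16, 19, 22, 26}, so each is used; only P can be 16, hence P = 16.
K and M between them cover only {7, 19} — a naked pair. Remove those values from L.
No further eliminations apply; K can still be any of 7, 19.

7, 19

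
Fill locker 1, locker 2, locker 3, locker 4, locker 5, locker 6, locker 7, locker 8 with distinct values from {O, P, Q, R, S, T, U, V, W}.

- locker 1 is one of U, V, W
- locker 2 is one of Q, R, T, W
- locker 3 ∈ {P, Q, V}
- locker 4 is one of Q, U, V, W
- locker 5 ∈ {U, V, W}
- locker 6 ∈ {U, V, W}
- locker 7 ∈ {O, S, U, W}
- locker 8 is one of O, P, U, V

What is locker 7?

locker 1, locker 5, locker 6 share exactly the 3 values {U, V, W}; by pigeonhole those values go to them, so strike U, V, W from locker 2, locker 3, locker 4, locker 7, locker 8.
locker 4 has just one choice, so locker 4 = Q. Eliminate Q elsewhere: locker 2, locker 3.
locker 3's domain is down to {P}, so locker 3 = P. Remove P from locker 8.
locker 8 must be O (only option left). So locker 7 can't be O.
So locker 7 = S.

S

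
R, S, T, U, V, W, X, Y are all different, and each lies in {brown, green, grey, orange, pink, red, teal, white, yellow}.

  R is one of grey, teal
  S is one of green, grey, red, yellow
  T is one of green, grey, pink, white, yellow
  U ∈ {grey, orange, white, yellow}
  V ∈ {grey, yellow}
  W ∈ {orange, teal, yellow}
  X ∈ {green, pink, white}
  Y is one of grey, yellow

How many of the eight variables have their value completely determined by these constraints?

The 8 variables together cover exactly {green, grey, orange, pink, red, teal, white, yellow} — 8 values for 8 variables — and red appears only in S's list, so S = red.
V and Y between them cover only {grey, yellow} — a naked pair. Remove those values from R, T, U, W.
That leaves R = teal. Strike teal from W.
That leaves W = orange. Remove orange from U.
U has just one choice, so U = white. So T, X can't be white.
Determined: R=teal, S=red, U=white, W=orange. The other variables each still have more than one consistent value. That makes 4.

4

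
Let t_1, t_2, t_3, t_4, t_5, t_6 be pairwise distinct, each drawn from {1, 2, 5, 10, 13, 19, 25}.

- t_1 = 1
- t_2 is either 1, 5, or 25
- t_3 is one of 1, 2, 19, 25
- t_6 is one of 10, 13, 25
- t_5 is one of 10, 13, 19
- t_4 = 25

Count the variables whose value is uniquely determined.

3

t_1's domain is down to {1}, so t_1 = 1. Eliminate 1 elsewhere: t_2, t_3.
That leaves t_4 = 25. So t_2, t_3, t_6 can't be 25.
t_2 must be 5 (only option left).
Determined: t_1=1, t_2=5, t_4=25. The other variables each still have more than one consistent value. That makes 3.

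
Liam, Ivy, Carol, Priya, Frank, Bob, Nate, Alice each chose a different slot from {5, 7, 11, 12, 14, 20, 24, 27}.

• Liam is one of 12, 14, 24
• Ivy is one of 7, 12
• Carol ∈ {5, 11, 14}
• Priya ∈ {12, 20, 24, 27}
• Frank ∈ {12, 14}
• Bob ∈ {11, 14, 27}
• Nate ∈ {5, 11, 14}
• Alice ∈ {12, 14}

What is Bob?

27

The 8 variables draw from only 8 values {5, 7, 11, 12, 14, 20, 24, 27}, so each is used; only Ivy can be 7, hence Ivy = 7.
The 7 still-open variables together cover exactly {5, 11, 12, 14, 20, 24, 27} — 7 values for 7 variables — and 20 appears only in Priya's list, so Priya = 20.
The 6 still-open variables draw from only 6 values {5, 11, 12, 14, 24, 27}, so each is used; only Liam can be 24, hence Liam = 24.
Among the 5 still-open variables, 27 fits only Bob (and all 5 values in {5, 11, 12, 14, 27} must be used), so Bob = 27.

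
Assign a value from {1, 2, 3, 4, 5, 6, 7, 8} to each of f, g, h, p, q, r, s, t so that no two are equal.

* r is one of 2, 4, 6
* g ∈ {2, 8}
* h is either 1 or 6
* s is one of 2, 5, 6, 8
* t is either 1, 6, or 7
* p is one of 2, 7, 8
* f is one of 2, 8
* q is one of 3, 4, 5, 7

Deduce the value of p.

Among the 8 variables, 3 fits only q (and all 8 values in {1, 2, 3, 4, 5, 6, 7, 8} must be used), so q = 3.
The 7 still-open variables draw from only 7 values {1, 2, 4, 5, 6, 7, 8}, so each is used; only r can be 4, hence r = 4.
The 6 still-open variables draw from only 6 values {1, 2, 5, 6, 7, 8}, so each is used; only s can be 5, hence s = 5.
f and g share exactly the 2 values {2, 8}; by pigeonhole those values go to them, so strike 2, 8 from p.
So p = 7.

7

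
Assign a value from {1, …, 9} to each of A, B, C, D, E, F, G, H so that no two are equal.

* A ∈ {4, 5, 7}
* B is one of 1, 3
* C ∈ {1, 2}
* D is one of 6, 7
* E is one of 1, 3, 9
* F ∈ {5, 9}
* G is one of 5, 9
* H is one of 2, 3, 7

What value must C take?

2

The 8 variables together cover exactly {1, 2, 3, 4, 5, 6, 7, 9} — 8 values for 8 variables — and 4 appears only in A's list, so A = 4.
Among the 7 still-open variables, 6 fits only D (and all 7 values in {1, 2, 3, 5, 6, 7, 9} must be used), so D = 6.
The 6 still-open variables draw from only 6 values {1, 2, 3, 5, 7, 9}, so each is used; only H can be 7, hence H = 7.
The 5 still-open variables together cover exactly {1, 2, 3, 5, 9} — 5 values for 5 variables — and 2 appears only in C's list, so C = 2.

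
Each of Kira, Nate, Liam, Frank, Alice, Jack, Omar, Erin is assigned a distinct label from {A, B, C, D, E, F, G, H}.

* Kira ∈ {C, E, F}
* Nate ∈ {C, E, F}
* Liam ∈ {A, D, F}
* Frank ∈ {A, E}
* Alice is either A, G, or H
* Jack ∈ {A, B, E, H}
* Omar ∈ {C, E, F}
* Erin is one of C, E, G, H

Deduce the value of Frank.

A

Among the 8 variables, B fits only Jack (and all 8 values in {A, B, C, D, E, F, G, H} must be used), so Jack = B.
The 7 still-open variables draw from only 7 values {A, C, D, E, F, G, H}, so each is used; only Liam can be D, hence Liam = D.
The 3 variables Kira, Nate, Omar are confined to {C, E, F}, which locks those values in; drop them from Frank, Erin.
So Frank = A.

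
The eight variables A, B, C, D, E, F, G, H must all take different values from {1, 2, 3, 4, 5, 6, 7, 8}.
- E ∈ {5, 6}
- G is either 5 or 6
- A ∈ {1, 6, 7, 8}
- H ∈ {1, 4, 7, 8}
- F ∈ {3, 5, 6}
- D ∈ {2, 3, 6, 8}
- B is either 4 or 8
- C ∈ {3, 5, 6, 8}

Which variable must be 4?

B

The 8 variables draw from only 8 values {1, 2, 3, 4, 5, 6, 7, 8}, so each is used; only D can be 2, hence D = 2.
E and G share exactly the 2 values {5, 6}; by pigeonhole those values go to them, so strike 5, 6 from A, C, F.
That leaves F = 3. Strike 3 from C.
C has just one choice, so C = 8. So A, B, H can't be 8.
So 4 goes to B.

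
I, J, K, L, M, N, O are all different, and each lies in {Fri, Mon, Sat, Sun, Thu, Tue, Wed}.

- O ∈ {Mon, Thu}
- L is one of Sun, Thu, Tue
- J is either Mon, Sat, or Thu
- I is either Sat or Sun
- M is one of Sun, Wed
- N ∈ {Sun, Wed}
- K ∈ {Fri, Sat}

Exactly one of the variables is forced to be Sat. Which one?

The 7 variables draw from only 7 values {Fri, Mon, Sat, Sun, Thu, Tue, Wed}, so each is used; only K can be Fri, hence K = Fri.
The 6 still-open variables together cover exactly {Mon, Sat, Sun, Thu, Tue, Wed} — 6 values for 6 variables — and Tue appears only in L's list, so L = Tue.
M and N share exactly the 2 values {Sun, Wed}; by pigeonhole those values go to them, so strike Sun, Wed from I.
So Sat goes to I.

I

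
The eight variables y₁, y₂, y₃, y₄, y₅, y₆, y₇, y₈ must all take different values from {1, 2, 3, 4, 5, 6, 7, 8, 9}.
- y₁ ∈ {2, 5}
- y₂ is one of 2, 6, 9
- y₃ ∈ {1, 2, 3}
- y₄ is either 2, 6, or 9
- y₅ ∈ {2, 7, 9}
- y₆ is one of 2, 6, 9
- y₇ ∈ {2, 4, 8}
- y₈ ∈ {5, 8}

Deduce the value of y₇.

4

y₂, y₄, y₆ share exactly the 3 values {2, 6, 9}; by pigeonhole those values go to them, so strike 2, 6, 9 from y₁, y₃, y₅, y₇.
y₁ must be 5 (only option left). Eliminate 5 elsewhere: y₈.
y₅ has just one choice, so y₅ = 7.
y₈'s domain is down to {8}, so y₈ = 8. So y₇ can't be 8.
So y₇ = 4.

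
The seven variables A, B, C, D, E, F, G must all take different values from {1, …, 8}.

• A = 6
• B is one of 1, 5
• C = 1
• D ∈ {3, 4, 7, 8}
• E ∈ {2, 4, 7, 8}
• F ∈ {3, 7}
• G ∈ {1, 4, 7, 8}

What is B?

A must be 6 (only option left).
C's domain is down to {1}, so C = 1. Strike 1 from B, G.
So B = 5.

5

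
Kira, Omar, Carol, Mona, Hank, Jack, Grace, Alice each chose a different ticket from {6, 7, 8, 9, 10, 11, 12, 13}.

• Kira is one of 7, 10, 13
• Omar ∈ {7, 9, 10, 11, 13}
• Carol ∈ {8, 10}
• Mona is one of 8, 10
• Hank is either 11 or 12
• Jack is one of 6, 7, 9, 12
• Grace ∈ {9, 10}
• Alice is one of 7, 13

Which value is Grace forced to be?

9

The 8 variables together cover exactly {6, 7, 8, 9, 10, 11, 12, 13} — 8 values for 8 variables — and 6 appears only in Jack's list, so Jack = 6.
The 7 still-open variables draw from only 7 values {7, 8, 9, 10, 11, 12, 13}, so each is used; only Hank can be 12, hence Hank = 12.
Among the 6 still-open variables, 11 fits only Omar (and all 6 values in {7, 8, 9, 10, 11, 13} must be used), so Omar = 11.
The 5 still-open variables draw from only 5 values {7, 8, 9, 10, 13}, so each is used; only Grace can be 9, hence Grace = 9.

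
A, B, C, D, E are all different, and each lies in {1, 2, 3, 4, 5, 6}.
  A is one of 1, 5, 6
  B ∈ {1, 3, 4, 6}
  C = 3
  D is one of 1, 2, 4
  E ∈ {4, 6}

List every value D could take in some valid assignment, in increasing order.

C must be 3 (only option left). Strike 3 from B.
No further eliminations apply; D can still be any of 1, 2, 4.

1, 2, 4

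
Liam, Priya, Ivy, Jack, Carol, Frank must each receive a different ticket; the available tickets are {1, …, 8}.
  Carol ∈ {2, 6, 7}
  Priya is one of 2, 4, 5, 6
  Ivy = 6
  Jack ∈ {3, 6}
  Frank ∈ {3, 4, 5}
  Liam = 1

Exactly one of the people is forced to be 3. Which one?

Liam must be 1 (only option left).
Ivy has just one choice, so Ivy = 6. Strike 6 from Priya, Jack, Carol.
So 3 goes to Jack.

Jack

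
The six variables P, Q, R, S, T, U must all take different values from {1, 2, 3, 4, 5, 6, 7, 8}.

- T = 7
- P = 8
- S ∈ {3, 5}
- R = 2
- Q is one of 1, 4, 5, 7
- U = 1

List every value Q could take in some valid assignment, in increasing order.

4, 5

P has just one choice, so P = 8.
R has just one choice, so R = 2.
T's domain is down to {7}, so T = 7. Strike 7 from Q.
U's domain is down to {1}, so U = 1. Strike 1 from Q.
No further eliminations apply; Q can still be any of 4, 5.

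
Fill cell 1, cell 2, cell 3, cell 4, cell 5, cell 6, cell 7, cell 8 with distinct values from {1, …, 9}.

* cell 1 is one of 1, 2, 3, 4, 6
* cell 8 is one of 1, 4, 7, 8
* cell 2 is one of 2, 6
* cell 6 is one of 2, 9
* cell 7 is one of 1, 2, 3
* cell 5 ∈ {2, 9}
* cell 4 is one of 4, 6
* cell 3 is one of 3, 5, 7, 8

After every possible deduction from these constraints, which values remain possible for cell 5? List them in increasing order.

cell 5 and cell 6 share exactly the 2 values {2, 9}; by pigeonhole those values go to them, so strike 2, 9 from cell 1, cell 2, cell 7.
cell 2 must be 6 (only option left). Eliminate 6 elsewhere: cell 1, cell 4.
cell 4 must be 4 (only option left). So cell 1, cell 8 can't be 4.
The 2 variables cell 1 and cell 7 are confined to {1, 3}, which locks those values in; drop them from cell 3, cell 8.
No further eliminations apply; cell 5 can still be any of 2, 9.

2, 9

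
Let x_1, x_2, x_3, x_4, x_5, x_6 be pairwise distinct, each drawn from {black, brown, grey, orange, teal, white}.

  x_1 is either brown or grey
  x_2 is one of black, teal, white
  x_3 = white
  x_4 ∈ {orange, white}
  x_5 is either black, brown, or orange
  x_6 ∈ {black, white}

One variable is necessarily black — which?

x_6

x_3's domain is down to {white}, so x_3 = white. Strike white from x_2, x_4, x_6.
So black goes to x_6.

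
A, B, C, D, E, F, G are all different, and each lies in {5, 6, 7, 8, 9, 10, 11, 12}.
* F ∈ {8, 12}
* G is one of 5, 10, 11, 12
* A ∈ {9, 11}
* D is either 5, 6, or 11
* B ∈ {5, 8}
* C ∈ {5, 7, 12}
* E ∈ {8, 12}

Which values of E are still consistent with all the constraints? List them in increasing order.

8, 12

E and F share exactly the 2 values {8, 12}; by pigeonhole those values go to them, so strike 8, 12 from B, C, G.
That leaves B = 5. So C, D, G can't be 5.
C's domain is down to {7}, so C = 7.
No further eliminations apply; E can still be any of 8, 12.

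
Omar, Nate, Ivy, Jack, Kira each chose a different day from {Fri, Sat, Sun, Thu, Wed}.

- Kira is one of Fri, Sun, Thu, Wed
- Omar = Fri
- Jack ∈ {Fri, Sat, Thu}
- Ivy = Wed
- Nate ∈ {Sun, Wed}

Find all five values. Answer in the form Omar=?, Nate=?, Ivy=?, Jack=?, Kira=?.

Omar=Fri, Nate=Sun, Ivy=Wed, Jack=Sat, Kira=Thu

Omar has just one choice, so Omar = Fri. Strike Fri from Jack, Kira.
Ivy must be Wed (only option left). Strike Wed from Nate, Kira.
Nate must be Sun (only option left). Strike Sun from Kira.
Kira's domain is down to {Thu}, so Kira = Thu. Strike Thu from Jack.
Jack has just one choice, so Jack = Sat.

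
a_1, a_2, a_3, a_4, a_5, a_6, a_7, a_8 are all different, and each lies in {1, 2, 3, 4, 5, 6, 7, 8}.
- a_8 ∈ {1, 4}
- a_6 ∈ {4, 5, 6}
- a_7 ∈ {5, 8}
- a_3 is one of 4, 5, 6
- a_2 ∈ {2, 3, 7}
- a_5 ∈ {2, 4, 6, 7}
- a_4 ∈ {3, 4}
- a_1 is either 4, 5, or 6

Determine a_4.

3

The 8 variables together cover exactly {1, 2, 3, 4, 5, 6, 7, 8} — 8 values for 8 variables — and 1 appears only in a_8's list, so a_8 = 1.
The 7 still-open variables together cover exactly {2, 3, 4, 5, 6, 7, 8} — 7 values for 7 variables — and 8 appears only in a_7's list, so a_7 = 8.
a_1, a_3, a_6 between them cover only {4, 5, 6} — a naked triple. Remove those values from a_4, a_5.
So a_4 = 3.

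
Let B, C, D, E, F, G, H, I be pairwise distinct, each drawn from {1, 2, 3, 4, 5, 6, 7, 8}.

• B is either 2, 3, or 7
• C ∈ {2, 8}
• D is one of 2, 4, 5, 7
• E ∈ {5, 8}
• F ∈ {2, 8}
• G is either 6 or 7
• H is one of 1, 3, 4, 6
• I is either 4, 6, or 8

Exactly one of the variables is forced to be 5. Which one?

The 8 variables together cover exactly {1, 2, 3, 4, 5, 6, 7, 8} — 8 values for 8 variables — and 1 appears only in H's list, so H = 1.
The 7 still-open variables draw from only 7 values {2, 3, 4, 5, 6, 7, 8}, so each is used; only B can be 3, hence B = 3.
C and F between them cover only {2, 8} — a naked pair. Remove those values from D, E, I.
So 5 goes to E.

E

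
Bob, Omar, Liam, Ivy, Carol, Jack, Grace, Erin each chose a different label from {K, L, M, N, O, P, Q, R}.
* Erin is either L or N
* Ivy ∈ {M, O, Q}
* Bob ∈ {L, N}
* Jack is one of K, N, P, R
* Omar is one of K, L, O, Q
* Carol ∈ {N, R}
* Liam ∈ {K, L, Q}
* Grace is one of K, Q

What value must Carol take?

R

The 8 variables draw from only 8 values {K, L, M, N, O, P, Q, R}, so each is used; only Ivy can be M, hence Ivy = M.
The 7 still-open variables draw from only 7 values {K, L, N, O, P, Q, R}, so each is used; only Omar can be O, hence Omar = O.
Among the 6 still-open variables, P fits only Jack (and all 6 values in {K, L, N, P, Q, R} must be used), so Jack = P.
Among the 5 still-open variables, R fits only Carol (and all 5 values in {K, L, N, Q, R} must be used), so Carol = R.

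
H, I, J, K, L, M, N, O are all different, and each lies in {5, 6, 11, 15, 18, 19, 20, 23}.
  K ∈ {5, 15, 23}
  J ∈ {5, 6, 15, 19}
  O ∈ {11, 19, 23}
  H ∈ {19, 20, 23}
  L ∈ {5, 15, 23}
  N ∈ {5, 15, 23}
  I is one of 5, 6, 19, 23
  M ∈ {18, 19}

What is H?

20

Among the 8 variables, 11 fits only O (and all 8 values in {5, 6, 11, 15, 18, 19, 20, 23} must be used), so O = 11.
The 7 still-open variables draw from only 7 values {5, 6, 15, 18, 19, 20, 23}, so each is used; only M can be 18, hence M = 18.
Among the 6 still-open variables, 20 fits only H (and all 6 values in {5, 6, 15, 19, 20, 23} must be used), so H = 20.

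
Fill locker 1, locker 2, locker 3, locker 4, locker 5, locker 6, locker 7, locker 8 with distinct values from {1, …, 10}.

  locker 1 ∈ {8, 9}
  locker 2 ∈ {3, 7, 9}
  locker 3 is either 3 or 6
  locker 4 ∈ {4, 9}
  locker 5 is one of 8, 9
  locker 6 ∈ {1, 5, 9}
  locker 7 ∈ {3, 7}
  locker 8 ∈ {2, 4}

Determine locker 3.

6

locker 1 and locker 5 share exactly the 2 values {8, 9}; by pigeonhole those values go to them, so strike 8, 9 from locker 2, locker 4, locker 6.
locker 4 has just one choice, so locker 4 = 4. Strike 4 from locker 8.
That leaves locker 8 = 2.
The 2 variables locker 2 and locker 7 are confined to {3, 7}, which locks those values in; drop them from locker 3.
So locker 3 = 6.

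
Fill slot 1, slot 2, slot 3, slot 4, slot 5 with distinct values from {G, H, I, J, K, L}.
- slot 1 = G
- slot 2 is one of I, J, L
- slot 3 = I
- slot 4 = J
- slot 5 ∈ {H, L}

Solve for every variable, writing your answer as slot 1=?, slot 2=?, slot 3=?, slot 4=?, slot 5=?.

slot 1=G, slot 2=L, slot 3=I, slot 4=J, slot 5=H

slot 1's domain is down to {G}, so slot 1 = G.
That leaves slot 3 = I. Strike I from slot 2.
That leaves slot 4 = J. Remove J from slot 2.
slot 2's domain is down to {L}, so slot 2 = L. So slot 5 can't be L.
slot 5 has just one choice, so slot 5 = H.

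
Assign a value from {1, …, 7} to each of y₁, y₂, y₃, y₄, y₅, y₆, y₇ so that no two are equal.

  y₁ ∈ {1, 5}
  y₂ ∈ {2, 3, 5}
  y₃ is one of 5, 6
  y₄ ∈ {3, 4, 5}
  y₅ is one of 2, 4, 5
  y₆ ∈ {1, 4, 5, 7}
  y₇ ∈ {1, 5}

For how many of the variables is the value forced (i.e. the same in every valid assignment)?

2

The 7 variables draw from only 7 values {1, 2, 3, 4, 5, 6, 7}, so each is used; only y₃ can be 6, hence y₃ = 6.
The 6 still-open variables together cover exactly {1, 2, 3, 4, 5, 7} — 6 values for 6 variables — and 7 appears only in y₆'s list, so y₆ = 7.
y₁ and y₇ between them cover only {1, 5} — a naked pair. Remove those values from y₂, y₄, y₅.
Determined: y₃=6, y₆=7. The other variables each still have more than one consistent value. That makes 2.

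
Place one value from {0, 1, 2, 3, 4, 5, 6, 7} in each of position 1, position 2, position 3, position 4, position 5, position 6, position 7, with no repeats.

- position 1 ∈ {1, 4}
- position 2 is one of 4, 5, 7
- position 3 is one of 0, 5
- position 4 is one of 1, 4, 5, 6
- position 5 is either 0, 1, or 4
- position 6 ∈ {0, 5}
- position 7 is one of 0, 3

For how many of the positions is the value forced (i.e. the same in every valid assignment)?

3

Among the 7 variables, 3 fits only position 7 (and all 7 values in {0, 1, 3, 4, 5, 6, 7} must be used), so position 7 = 3.
The 6 still-open variables together cover exactly {0, 1, 4, 5, 6, 7} — 6 values for 6 variables — and 6 appears only in position 4's list, so position 4 = 6.
The 5 still-open variables together cover exactly {0, 1, 4, 5, 7} — 5 values for 5 variables — and 7 appears only in position 2's list, so position 2 = 7.
position 3 and position 6 share exactly the 2 values {0, 5}; by pigeonhole those values go to them, so strike 0, 5 from position 5.
Determined: position 2=7, position 4=6, position 7=3. The other positions each still have more than one consistent value. That makes 3.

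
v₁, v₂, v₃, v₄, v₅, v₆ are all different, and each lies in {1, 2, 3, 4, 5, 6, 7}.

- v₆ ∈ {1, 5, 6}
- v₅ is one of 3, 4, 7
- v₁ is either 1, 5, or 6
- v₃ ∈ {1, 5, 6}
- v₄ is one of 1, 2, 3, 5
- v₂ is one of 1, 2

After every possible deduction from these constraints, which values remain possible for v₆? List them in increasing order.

v₁, v₃, v₆ share exactly the 3 values {1, 5, 6}; by pigeonhole those values go to them, so strike 1, 5, 6 from v₂, v₄.
v₂ has just one choice, so v₂ = 2. Strike 2 from v₄.
That leaves v₄ = 3. Remove 3 from v₅.
No further eliminations apply; v₆ can still be any of 1, 5, 6.

1, 5, 6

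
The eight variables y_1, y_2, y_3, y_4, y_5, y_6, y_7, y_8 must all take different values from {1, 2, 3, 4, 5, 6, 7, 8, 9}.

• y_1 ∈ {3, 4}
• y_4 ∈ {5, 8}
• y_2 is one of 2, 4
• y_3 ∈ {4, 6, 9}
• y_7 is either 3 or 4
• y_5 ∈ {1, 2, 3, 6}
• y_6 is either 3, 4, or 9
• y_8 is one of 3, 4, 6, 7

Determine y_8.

The 2 variables y_1 and y_7 are confined to {3, 4}, which locks those values in; drop them from y_2, y_3, y_5, y_6, y_8.
y_2 must be 2 (only option left). Strike 2 from y_5.
y_6's domain is down to {9}, so y_6 = 9. Remove 9 from y_3.
That leaves y_3 = 6. So y_5, y_8 can't be 6.
So y_8 = 7.

7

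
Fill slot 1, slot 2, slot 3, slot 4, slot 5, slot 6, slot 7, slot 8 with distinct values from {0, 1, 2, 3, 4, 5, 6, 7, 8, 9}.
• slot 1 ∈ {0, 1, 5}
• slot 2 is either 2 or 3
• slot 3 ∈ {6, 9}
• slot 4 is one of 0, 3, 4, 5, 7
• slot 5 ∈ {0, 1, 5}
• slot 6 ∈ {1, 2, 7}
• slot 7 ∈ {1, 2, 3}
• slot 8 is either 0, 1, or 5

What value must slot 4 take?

The 3 variables slot 1, slot 5, slot 8 are confined to {0, 1, 5}, which locks those values in; drop them from slot 4, slot 6, slot 7.
slot 2 and slot 7 between them cover only {2, 3} — a naked pair. Remove those values from slot 4, slot 6.
slot 6's domain is down to {7}, so slot 6 = 7. So slot 4 can't be 7.
So slot 4 = 4.

4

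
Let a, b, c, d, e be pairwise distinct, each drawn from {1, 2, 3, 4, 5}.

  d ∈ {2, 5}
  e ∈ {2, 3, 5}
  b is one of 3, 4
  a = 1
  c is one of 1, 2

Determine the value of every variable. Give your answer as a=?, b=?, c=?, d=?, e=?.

a has just one choice, so a = 1. Remove 1 from c.
c must be 2 (only option left). Eliminate 2 elsewhere: d, e.
d has just one choice, so d = 5. So e can't be 5.
e has just one choice, so e = 3. So b can't be 3.
b has just one choice, so b = 4.

a=1, b=4, c=2, d=5, e=3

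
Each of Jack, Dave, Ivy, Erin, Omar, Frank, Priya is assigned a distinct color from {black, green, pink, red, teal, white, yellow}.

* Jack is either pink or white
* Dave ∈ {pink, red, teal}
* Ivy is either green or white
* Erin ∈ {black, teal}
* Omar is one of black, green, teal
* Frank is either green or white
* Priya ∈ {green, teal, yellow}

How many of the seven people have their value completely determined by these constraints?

The 7 variables together cover exactly {black, green, pink, red, teal, white, yellow} — 7 values for 7 variables — and red appears only in Dave's list, so Dave = red.
The 6 still-open variables draw from only 6 values {black, green, pink, teal, white, yellow}, so each is used; only Jack can be pink, hence Jack = pink.
The 5 still-open variables draw from only 5 values {black, green, teal, white, yellow}, so each is used; only Priya can be yellow, hence Priya = yellow.
The 2 variables Ivy and Frank are confined to {green, white}, which locks those values in; drop them from Omar.
Determined: Jack=pink, Dave=red, Priya=yellow. The other people each still have more than one consistent value. That makes 3.

3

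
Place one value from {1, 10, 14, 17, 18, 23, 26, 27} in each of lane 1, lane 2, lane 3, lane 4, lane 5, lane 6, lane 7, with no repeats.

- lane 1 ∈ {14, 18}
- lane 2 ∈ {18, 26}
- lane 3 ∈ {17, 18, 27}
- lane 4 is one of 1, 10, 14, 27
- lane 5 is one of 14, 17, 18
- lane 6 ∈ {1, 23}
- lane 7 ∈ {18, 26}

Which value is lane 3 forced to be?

The 2 variables lane 2 and lane 7 are confined to {18, 26}, which locks those values in; drop them from lane 1, lane 3, lane 5.
lane 1 has just one choice, so lane 1 = 14. Remove 14 from lane 4, lane 5.
lane 5's domain is down to {17}, so lane 5 = 17. So lane 3 can't be 17.
So lane 3 = 27.

27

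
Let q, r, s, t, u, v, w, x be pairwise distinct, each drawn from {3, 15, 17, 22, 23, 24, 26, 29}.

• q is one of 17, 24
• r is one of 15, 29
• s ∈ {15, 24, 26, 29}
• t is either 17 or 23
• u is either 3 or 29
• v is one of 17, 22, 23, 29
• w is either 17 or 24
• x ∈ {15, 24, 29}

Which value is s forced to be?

Among the 8 variables, 3 fits only u (and all 8 values in {3, 15, 17, 22, 23, 24, 26, 29} must be used), so u = 3.
The 7 still-open variables together cover exactly {15, 17, 22, 23, 24, 26, 29} — 7 values for 7 variables — and 22 appears only in v's list, so v = 22.
The 6 still-open variables draw from only 6 values {15, 17, 23, 24, 26, 29}, so each is used; only t can be 23, hence t = 23.
Among the 5 still-open variables, 26 fits only s (and all 5 values in {15, 17, 24, 26, 29} must be used), so s = 26.

26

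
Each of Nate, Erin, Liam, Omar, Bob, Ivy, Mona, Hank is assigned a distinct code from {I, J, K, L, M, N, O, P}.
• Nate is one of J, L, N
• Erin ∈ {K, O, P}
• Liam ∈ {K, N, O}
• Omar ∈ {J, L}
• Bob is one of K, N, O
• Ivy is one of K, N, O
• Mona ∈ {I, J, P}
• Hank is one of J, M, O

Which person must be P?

Among the 8 variables, I fits only Mona (and all 8 values in {I, J, K, L, M, N, O, P} must be used), so Mona = I.
Among the 7 still-open variables, M fits only Hank (and all 7 values in {J, K, L, M, N, O, P} must be used), so Hank = M.
The 6 still-open variables together cover exactly {J, K, L, N, O, P} — 6 values for 6 variables — and P appears only in Erin's list, so Erin = P.

Erin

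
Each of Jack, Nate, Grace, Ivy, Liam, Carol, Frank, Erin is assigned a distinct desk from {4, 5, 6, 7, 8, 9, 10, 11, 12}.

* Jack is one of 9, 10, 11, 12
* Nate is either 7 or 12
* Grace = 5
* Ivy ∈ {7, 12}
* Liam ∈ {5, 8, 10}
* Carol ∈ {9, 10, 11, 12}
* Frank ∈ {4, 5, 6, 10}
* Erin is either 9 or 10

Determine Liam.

Grace has just one choice, so Grace = 5. Eliminate 5 elsewhere: Liam, Frank.
The 2 variables Nate and Ivy are confined to {7, 12}, which locks those values in; drop them from Jack, Carol.
Jack, Carol, Erin share exactly the 3 values {9, 10, 11}; by pigeonhole those values go to them, so strike 9, 10, 11 from Liam, Frank.
So Liam = 8.

8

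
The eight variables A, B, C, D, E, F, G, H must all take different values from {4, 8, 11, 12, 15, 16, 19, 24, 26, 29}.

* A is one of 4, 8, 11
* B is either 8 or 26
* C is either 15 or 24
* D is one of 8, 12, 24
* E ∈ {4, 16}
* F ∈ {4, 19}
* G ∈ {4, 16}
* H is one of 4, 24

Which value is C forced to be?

E and G share exactly the 2 values {4, 16}; by pigeonhole those values go to them, so strike 4, 16 from A, F, H.
F has just one choice, so F = 19.
That leaves H = 24. Strike 24 from C, D.
So C = 15.

15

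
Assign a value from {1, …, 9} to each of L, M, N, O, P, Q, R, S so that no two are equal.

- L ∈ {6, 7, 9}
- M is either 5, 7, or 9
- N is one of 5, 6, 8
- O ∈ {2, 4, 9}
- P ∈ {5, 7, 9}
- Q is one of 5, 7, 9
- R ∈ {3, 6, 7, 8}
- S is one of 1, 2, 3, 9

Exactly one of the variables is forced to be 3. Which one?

R

M, P, Q between them cover only {5, 7, 9} — a naked triple. Remove those values from L, N, O, R, S.
L's domain is down to {6}, so L = 6. Remove 6 from N, R.
N's domain is down to {8}, so N = 8. So R can't be 8.
So 3 goes to R.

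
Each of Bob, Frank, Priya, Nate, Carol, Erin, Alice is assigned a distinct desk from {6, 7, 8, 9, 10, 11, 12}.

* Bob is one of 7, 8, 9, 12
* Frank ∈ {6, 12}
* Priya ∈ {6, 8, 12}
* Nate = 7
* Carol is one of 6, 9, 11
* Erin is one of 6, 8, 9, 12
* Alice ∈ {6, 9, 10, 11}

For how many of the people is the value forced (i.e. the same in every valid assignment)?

Nate's domain is down to {7}, so Nate = 7. Strike 7 from Bob.
Among the 6 still-open variables, 10 fits only Alice (and all 6 values in {6, 8, 9, 10, 11, 12} must be used), so Alice = 10.
The 5 still-open variables draw from only 5 values {6, 8, 9, 11, 12}, so each is used; only Carol can be 11, hence Carol = 11.
Determined: Nate=7, Carol=11, Alice=10. The other people each still have more than one consistent value. That makes 3.

3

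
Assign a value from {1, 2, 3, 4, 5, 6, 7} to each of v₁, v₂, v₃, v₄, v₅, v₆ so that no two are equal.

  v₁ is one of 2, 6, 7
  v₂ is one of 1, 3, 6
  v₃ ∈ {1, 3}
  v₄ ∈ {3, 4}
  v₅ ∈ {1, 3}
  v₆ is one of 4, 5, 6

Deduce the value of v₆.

5

The 2 variables v₃ and v₅ are confined to {1, 3}, which locks those values in; drop them from v₂, v₄.
v₂'s domain is down to {6}, so v₂ = 6. Eliminate 6 elsewhere: v₁, v₆.
That leaves v₄ = 4. Eliminate 4 elsewhere: v₆.
So v₆ = 5.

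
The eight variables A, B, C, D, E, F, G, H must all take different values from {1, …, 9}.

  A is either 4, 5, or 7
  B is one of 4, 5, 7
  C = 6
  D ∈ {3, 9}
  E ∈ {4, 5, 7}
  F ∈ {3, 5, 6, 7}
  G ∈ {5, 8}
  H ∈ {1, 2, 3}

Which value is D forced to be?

C has just one choice, so C = 6. Strike 6 from F.
A, B, E between them cover only {4, 5, 7} — a naked triple. Remove those values from F, G.
F's domain is down to {3}, so F = 3. So D, H can't be 3.
So D = 9.

9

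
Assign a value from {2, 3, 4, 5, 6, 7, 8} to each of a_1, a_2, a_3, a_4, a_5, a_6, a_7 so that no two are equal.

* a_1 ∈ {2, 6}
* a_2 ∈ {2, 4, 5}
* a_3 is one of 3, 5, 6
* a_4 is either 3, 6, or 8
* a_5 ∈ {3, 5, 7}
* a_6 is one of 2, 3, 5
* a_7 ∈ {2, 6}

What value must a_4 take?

The 7 variables together cover exactly {2, 3, 4, 5, 6, 7, 8} — 7 values for 7 variables — and 4 appears only in a_2's list, so a_2 = 4.
Among the 6 still-open variables, 7 fits only a_5 (and all 6 values in {2, 3, 5, 6, 7, 8} must be used), so a_5 = 7.
The 5 still-open variables together cover exactly {2, 3, 5, 6, 8} — 5 values for 5 variables — and 8 appears only in a_4's list, so a_4 = 8.

8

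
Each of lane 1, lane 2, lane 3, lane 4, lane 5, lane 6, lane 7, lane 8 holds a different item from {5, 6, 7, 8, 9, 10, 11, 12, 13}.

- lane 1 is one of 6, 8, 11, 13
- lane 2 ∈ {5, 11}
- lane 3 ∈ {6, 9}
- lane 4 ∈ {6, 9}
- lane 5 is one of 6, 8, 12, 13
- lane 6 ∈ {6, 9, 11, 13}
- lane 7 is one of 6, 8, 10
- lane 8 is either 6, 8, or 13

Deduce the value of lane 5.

12

The 8 variables together cover exactly {5, 6, 8, 9, 10, 11, 12, 13} — 8 values for 8 variables — and 5 appears only in lane 2's list, so lane 2 = 5.
Among the 7 still-open variables, 10 fits only lane 7 (and all 7 values in {6, 8, 9, 10, 11, 12, 13} must be used), so lane 7 = 10.
Among the 6 still-open variables, 12 fits only lane 5 (and all 6 values in {6, 8, 9, 11, 12, 13} must be used), so lane 5 = 12.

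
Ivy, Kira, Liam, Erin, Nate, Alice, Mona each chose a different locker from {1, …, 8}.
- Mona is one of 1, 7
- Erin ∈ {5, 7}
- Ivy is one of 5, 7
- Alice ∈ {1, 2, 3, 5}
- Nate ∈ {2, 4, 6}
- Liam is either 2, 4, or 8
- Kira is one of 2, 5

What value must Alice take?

3

Ivy and Erin between them cover only {5, 7} — a naked pair. Remove those values from Kira, Alice, Mona.
Kira must be 2 (only option left). Strike 2 from Liam, Nate, Alice.
Mona has just one choice, so Mona = 1. So Alice can't be 1.
So Alice = 3.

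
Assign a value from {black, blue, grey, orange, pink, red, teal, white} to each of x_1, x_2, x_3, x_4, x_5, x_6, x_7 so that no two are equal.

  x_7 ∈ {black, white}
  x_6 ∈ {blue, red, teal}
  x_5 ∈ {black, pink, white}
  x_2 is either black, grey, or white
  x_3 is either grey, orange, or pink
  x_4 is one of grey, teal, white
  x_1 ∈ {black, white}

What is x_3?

x_1 and x_7 between them cover only {black, white} — a naked pair. Remove those values from x_2, x_4, x_5.
x_2 must be grey (only option left). So x_3, x_4 can't be grey.
x_4 has just one choice, so x_4 = teal. Remove teal from x_6.
That leaves x_5 = pink. Strike pink from x_3.
So x_3 = orange.

orange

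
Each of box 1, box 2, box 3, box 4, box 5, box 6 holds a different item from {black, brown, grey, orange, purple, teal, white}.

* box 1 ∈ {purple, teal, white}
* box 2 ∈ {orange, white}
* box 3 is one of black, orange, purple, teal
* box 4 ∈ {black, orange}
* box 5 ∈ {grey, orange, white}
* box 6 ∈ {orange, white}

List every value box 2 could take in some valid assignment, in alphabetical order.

The 6 variables together cover exactly {black, grey, orange, purple, teal, white} — 6 values for 6 variables — and grey appears only in box 5's list, so box 5 = grey.
box 2 and box 6 between them cover only {orange, white} — a naked pair. Remove those values from box 1, box 3, box 4.
box 4 must be black (only option left). So box 3 can't be black.
No further eliminations apply; box 2 can still be any of orange, white.

orange, white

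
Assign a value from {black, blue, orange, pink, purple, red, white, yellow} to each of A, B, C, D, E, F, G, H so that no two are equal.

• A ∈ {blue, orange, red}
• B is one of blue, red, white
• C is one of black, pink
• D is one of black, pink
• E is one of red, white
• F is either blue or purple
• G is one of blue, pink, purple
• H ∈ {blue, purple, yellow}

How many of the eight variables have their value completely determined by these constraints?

2

The 8 variables draw from only 8 values {black, blue, orange, pink, purple, red, white, yellow}, so each is used; only A can be orange, hence A = orange.
The 7 still-open variables together cover exactly {black, blue, pink, purple, red, white, yellow} — 7 values for 7 variables — and yellow appears only in H's list, so H = yellow.
The 2 variables C and D are confined to {black, pink}, which locks those values in; drop them from G.
The 2 variables F and G are confined to {blue, purple}, which locks those values in; drop them from B.
Determined: A=orange, H=yellow. The other variables each still have more than one consistent value. That makes 2.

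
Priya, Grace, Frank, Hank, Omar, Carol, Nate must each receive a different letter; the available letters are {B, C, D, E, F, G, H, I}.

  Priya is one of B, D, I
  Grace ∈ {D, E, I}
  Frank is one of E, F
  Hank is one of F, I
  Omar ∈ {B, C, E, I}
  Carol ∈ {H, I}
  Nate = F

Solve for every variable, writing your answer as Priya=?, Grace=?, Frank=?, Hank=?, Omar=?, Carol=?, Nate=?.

Priya=B, Grace=D, Frank=E, Hank=I, Omar=C, Carol=H, Nate=F

Nate must be F (only option left). Eliminate F elsewhere: Frank, Hank.
Frank's domain is down to {E}, so Frank = E. Eliminate E elsewhere: Grace, Omar.
Hank must be I (only option left). So Priya, Grace, Omar, Carol can't be I.
That leaves Carol = H.
That leaves Grace = D. Eliminate D elsewhere: Priya.
Priya must be B (only option left). Remove B from Omar.
That leaves Omar = C.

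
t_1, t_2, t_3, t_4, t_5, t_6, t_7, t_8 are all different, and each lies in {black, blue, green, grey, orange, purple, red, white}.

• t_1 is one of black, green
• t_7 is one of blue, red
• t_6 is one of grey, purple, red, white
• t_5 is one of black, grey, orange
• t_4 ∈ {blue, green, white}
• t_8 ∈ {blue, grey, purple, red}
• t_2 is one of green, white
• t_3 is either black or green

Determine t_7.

red

The 8 variables draw from only 8 values {black, blue, green, grey, orange, purple, red, white}, so each is used; only t_5 can be orange, hence t_5 = orange.
t_1 and t_3 between them cover only {black, green} — a naked pair. Remove those values from t_2, t_4.
t_2 has just one choice, so t_2 = white. Remove white from t_4, t_6.
t_4 must be blue (only option left). Strike blue from t_7, t_8.
So t_7 = red.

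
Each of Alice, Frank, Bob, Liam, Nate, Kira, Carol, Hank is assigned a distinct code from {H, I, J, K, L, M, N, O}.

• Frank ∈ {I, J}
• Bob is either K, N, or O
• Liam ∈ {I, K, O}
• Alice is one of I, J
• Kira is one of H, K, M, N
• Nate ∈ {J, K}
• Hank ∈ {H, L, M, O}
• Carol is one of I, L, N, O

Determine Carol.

L

Alice and Frank between them cover only {I, J} — a naked pair. Remove those values from Liam, Nate, Carol.
Nate must be K (only option left). Remove K from Bob, Liam, Kira.
Liam has just one choice, so Liam = O. Strike O from Bob, Carol, Hank.
That leaves Bob = N. So Kira, Carol can't be N.
So Carol = L.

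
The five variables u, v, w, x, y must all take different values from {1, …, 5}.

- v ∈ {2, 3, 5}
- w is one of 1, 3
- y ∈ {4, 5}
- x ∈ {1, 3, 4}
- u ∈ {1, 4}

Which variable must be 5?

Among the 5 variables, 2 fits only v (and all 5 values in {1, 2, 3, 4, 5} must be used), so v = 2.
The 4 still-open variables draw from only 4 values {1, 3, 4, 5}, so each is used; only y can be 5, hence y = 5.

y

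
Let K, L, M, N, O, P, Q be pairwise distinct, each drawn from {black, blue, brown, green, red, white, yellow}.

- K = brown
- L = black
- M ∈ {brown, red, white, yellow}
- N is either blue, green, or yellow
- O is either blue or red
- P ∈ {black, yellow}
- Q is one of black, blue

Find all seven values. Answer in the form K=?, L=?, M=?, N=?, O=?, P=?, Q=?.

K must be brown (only option left). Remove brown from M.
L's domain is down to {black}, so L = black. Eliminate black elsewhere: P, Q.
P must be yellow (only option left). Remove yellow from M, N.
Q has just one choice, so Q = blue. Remove blue from N, O.
That leaves N = green.
O must be red (only option left). Eliminate red elsewhere: M.
M must be white (only option left).

K=brown, L=black, M=white, N=green, O=red, P=yellow, Q=blue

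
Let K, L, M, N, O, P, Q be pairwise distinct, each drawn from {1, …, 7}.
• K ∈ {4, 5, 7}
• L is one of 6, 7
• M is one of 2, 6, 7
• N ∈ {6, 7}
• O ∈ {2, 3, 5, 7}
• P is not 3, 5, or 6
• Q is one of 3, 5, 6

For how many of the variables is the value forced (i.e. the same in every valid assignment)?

Among the 7 variables, 1 fits only P (and all 7 values in {1, 2, 3, 4, 5, 6, 7} must be used), so P = 1.
Among the 6 still-open variables, 4 fits only K (and all 6 values in {2, 3, 4, 5, 6, 7} must be used), so K = 4.
L and N between them cover only {6, 7} — a naked pair. Remove those values from M, O, Q.
M must be 2 (only option left). Remove 2 from O.
Determined: K=4, M=2, P=1. The other variables each still have more than one consistent value. That makes 3.

3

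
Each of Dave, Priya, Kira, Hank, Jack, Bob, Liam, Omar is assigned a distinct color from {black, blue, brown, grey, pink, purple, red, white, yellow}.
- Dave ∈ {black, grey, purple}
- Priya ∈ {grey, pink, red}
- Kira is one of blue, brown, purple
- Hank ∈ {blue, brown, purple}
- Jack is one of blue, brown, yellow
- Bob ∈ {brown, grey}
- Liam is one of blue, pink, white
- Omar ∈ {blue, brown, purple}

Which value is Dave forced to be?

black

Kira, Hank, Omar share exactly the 3 values {blue, brown, purple}; by pigeonhole those values go to them, so strike blue, brown, purple from Dave, Jack, Bob, Liam.
Jack must be yellow (only option left).
Bob must be grey (only option left). Eliminate grey elsewhere: Dave, Priya.
So Dave = black.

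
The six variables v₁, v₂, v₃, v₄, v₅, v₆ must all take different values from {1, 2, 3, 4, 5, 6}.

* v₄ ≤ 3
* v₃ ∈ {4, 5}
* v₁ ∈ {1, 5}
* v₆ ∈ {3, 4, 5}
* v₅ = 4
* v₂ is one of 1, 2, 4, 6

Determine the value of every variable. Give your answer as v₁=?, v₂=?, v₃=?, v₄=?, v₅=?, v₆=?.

v₁=1, v₂=6, v₃=5, v₄=2, v₅=4, v₆=3

v₅ has just one choice, so v₅ = 4. Strike 4 from v₂, v₃, v₆.
v₃ has just one choice, so v₃ = 5. Remove 5 from v₁, v₆.
That leaves v₆ = 3. Strike 3 from v₄.
That leaves v₁ = 1. So v₂, v₄ can't be 1.
That leaves v₄ = 2. So v₂ can't be 2.
v₂ must be 6 (only option left).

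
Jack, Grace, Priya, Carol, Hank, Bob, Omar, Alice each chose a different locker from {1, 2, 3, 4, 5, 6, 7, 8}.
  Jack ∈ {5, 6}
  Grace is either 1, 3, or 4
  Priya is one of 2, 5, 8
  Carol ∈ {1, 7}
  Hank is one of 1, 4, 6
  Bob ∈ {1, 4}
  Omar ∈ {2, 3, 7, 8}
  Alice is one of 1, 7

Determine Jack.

Carol and Alice between them cover only {1, 7} — a naked pair. Remove those values from Grace, Hank, Bob, Omar.
Bob has just one choice, so Bob = 4. Strike 4 from Grace, Hank.
Grace's domain is down to {3}, so Grace = 3. Remove 3 from Omar.
Hank has just one choice, so Hank = 6. Eliminate 6 elsewhere: Jack.
So Jack = 5.

5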